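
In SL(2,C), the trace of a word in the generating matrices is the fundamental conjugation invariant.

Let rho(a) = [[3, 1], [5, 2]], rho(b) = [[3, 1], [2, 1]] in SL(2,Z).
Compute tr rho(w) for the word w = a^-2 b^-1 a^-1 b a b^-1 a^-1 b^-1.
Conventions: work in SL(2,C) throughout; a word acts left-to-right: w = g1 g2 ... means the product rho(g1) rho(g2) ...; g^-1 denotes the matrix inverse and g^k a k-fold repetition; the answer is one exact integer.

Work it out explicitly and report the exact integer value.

3091

rho(a^-1) = [[2, -1], [-5, 3]]
... * rho(a^-1) = [[2, -1], [-5, 3]]  ->  [[9, -5], [-25, 14]]
... * rho(b^-1) = [[1, -1], [-2, 3]]  ->  [[19, -24], [-53, 67]]
... * rho(a^-1) = [[2, -1], [-5, 3]]  ->  [[158, -91], [-441, 254]]
... * rho(b) = [[3, 1], [2, 1]]  ->  [[292, 67], [-815, -187]]
... * rho(a) = [[3, 1], [5, 2]]  ->  [[1211, 426], [-3380, -1189]]
... * rho(b^-1) = [[1, -1], [-2, 3]]  ->  [[359, 67], [-1002, -187]]
... * rho(a^-1) = [[2, -1], [-5, 3]]  ->  [[383, -158], [-1069, 441]]
... * rho(b^-1) = [[1, -1], [-2, 3]]  ->  [[699, -857], [-1951, 2392]]
tr = 699 + 2392 = 3091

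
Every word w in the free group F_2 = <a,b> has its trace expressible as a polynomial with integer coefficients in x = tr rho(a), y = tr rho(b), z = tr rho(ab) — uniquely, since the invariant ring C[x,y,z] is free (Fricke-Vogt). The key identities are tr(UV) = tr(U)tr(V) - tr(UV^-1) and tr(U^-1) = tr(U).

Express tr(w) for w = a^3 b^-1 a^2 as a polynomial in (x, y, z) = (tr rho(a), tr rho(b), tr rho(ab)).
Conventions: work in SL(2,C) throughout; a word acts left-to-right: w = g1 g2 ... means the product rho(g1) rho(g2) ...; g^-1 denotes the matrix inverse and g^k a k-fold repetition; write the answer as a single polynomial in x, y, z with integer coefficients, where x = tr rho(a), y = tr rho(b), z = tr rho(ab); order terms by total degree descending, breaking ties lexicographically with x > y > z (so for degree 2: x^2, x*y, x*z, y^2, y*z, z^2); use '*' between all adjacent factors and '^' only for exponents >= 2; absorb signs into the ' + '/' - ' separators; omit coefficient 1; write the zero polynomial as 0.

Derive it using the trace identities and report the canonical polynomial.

x^5*y - x^4*z - 4*x^3*y + 3*x^2*z + 3*x*y - z

and trace(a^2) = trace(a) * trace(a) - trace(1) = x^2 - 2
trace(a^3) = trace(a) * trace(a^2) - trace(a) = x^3 - 3*x
trace(a^4) = trace(a) * trace(a^3) - trace(a^2) = x^4 - 4*x^2 + 2
trace(a^5) = trace(a) * trace(a^4) - trace(a^3) = x^5 - 5*x^3 + 5*x
trace(b a^2) = trace(a) * trace(b a) - trace(b) = x*z - y
and trace(b a^3) = trace(a) * trace(b a^2) - trace(b a) = x^2*z - x*y - z
next, trace(a^3 b a) = trace(a) * trace(b a^3) - trace(b a^2) = x^3*z - x^2*y - 2*x*z + y
next, trace(a^5 b) = trace(a) * trace(a^3 b a) - trace(a^3 b) = x^4*z - x^3*y - 3*x^2*z + 2*x*y + z
next, trace(a^3 b^-1 a^2) = trace(a^5) * trace(b) - trace(a^5 b) = x^5*y - x^4*z - 4*x^3*y + 3*x^2*z + 3*x*y - z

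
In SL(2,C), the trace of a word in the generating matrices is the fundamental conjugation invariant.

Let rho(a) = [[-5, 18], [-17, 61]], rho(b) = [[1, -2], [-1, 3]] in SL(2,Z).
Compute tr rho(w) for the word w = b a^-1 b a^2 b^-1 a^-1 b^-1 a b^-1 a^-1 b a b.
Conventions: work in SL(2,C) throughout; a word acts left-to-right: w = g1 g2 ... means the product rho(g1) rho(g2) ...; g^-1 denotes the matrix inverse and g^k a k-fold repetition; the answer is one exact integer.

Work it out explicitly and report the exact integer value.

-4314922940446

rho(b) = [[1, -2], [-1, 3]]
... * rho(a^-1) = [[61, -18], [17, -5]]  ->  [[27, -8], [-10, 3]]
... * rho(b) = [[1, -2], [-1, 3]]  ->  [[35, -78], [-13, 29]]
... * rho(a) = [[-5, 18], [-17, 61]]  ->  [[1151, -4128], [-428, 1535]]
... * rho(a) = [[-5, 18], [-17, 61]]  ->  [[64421, -231090], [-23955, 85931]]
... * rho(b^-1) = [[3, 2], [1, 1]]  ->  [[-37827, -102248], [14066, 38021]]
... * rho(a^-1) = [[61, -18], [17, -5]]  ->  [[-4045663, 1192126], [1504383, -443293]]
... * rho(b^-1) = [[3, 2], [1, 1]]  ->  [[-10944863, -6899200], [4069856, 2565473]]
... * rho(a) = [[-5, 18], [-17, 61]]  ->  [[172010715, -617858734], [-63962321, 229751261]]
... * rho(b^-1) = [[3, 2], [1, 1]]  ->  [[-101826589, -273837304], [37864298, 101826619]]
... * rho(a^-1) = [[61, -18], [17, -5]]  ->  [[-10866656097, 3202065122], [4040774701, -1190690459]]
... * rho(b) = [[1, -2], [-1, 3]]  ->  [[-14068721219, 31339507560], [5231465160, -11653620779]]
... * rho(a) = [[-5, 18], [-17, 61]]  ->  [[-462428022425, 1658472979218], [171954227443, -616704494639]]
... * rho(b) = [[1, -2], [-1, 3]]  ->  [[-2120901001643, 5900274982504], [788658722082, -2194021938803]]
tr = -2120901001643 + -2194021938803 = -4314922940446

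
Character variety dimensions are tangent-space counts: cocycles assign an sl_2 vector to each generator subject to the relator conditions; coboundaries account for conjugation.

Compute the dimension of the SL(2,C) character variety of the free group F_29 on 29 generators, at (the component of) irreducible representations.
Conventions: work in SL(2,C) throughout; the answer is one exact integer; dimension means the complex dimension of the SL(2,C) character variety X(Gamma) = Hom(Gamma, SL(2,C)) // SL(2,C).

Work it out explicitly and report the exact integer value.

The free group F_29: 29 generators, no relators.
Z^1(Gamma, Ad rho) = (sl_2)^29: a cocycle is a free choice of one sl_2 vector per generator, so dim Z^1 = 3*29 = 87.
Irreducibility makes the coboundary map sl_2 -> Z^1 injective (trivial centralizer), so dim B^1 = 3.
dim H^1 = 87 - 3 = 84, which is dim X.

84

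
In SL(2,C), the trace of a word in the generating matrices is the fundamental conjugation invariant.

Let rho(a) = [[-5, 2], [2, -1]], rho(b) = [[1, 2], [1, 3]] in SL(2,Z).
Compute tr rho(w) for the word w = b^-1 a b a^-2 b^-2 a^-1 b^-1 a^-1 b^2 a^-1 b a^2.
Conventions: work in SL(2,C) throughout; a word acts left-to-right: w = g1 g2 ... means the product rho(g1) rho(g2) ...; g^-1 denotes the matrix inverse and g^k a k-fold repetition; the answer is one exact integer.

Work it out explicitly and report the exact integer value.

266718

rho(b^-1) = [[3, -2], [-1, 1]]
... * rho(a) = [[-5, 2], [2, -1]]  ->  [[-19, 8], [7, -3]]
... * rho(b) = [[1, 2], [1, 3]]  ->  [[-11, -14], [4, 5]]
... * rho(a^-1) = [[-1, -2], [-2, -5]]  ->  [[39, 92], [-14, -33]]
... * rho(a^-1) = [[-1, -2], [-2, -5]]  ->  [[-223, -538], [80, 193]]
... * rho(b^-1) = [[3, -2], [-1, 1]]  ->  [[-131, -92], [47, 33]]
... * rho(b^-1) = [[3, -2], [-1, 1]]  ->  [[-301, 170], [108, -61]]
... * rho(a^-1) = [[-1, -2], [-2, -5]]  ->  [[-39, -248], [14, 89]]
... * rho(b^-1) = [[3, -2], [-1, 1]]  ->  [[131, -170], [-47, 61]]
... * rho(a^-1) = [[-1, -2], [-2, -5]]  ->  [[209, 588], [-75, -211]]
... * rho(b) = [[1, 2], [1, 3]]  ->  [[797, 2182], [-286, -783]]
... * rho(b) = [[1, 2], [1, 3]]  ->  [[2979, 8140], [-1069, -2921]]
... * rho(a^-1) = [[-1, -2], [-2, -5]]  ->  [[-19259, -46658], [6911, 16743]]
... * rho(b) = [[1, 2], [1, 3]]  ->  [[-65917, -178492], [23654, 64051]]
... * rho(a) = [[-5, 2], [2, -1]]  ->  [[-27399, 46658], [9832, -16743]]
... * rho(a) = [[-5, 2], [2, -1]]  ->  [[230311, -101456], [-82646, 36407]]
tr = 230311 + 36407 = 266718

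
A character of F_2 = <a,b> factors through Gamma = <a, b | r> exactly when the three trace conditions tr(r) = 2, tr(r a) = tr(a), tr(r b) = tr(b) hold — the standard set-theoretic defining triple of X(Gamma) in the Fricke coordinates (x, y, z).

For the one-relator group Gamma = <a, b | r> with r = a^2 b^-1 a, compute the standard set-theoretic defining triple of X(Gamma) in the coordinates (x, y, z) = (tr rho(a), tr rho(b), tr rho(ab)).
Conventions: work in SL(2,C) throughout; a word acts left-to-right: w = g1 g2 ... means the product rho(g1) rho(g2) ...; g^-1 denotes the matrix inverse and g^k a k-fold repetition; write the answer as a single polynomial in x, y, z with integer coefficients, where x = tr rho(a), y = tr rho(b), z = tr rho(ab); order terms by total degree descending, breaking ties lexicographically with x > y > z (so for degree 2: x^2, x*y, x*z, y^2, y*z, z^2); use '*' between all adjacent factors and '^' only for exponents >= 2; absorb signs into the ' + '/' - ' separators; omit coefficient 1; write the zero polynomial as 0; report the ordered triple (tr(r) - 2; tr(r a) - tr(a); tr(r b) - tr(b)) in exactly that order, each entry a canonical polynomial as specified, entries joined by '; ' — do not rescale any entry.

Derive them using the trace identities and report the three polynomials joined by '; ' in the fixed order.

trace(a^2) = trace(a)*trace(a) - trace(1) = x^2 - 2
trace(a^3) = trace(a)*trace(a^2) - trace(a) = x^3 - 3*x
use: trace(a b a) = trace(a)*trace(b a) - trace(b) = x*z - y
trace(a^3 b) = trace(a)*trace(a b a) - trace(a b) = x^2*z - x*y - z
trace(a^2 b^-1 a) = trace(a^3)*trace(b) - trace(a^3 b) = x^3*y - x^2*z - 2*x*y + z
apply: trace(a^4) = trace(a)*trace(a^3) - trace(a^2) = x^4 - 4*x^2 + 2
trace(a^4 b) = trace(a)*trace(b a^3) - trace(b a^2) = x^3*z - x^2*y - 2*x*z + y
apply: trace(a^2 b^-1 a^2) = trace(a^4)*trace(b) - trace(a^4 b) = x^4*y - x^3*z - 3*x^2*y + 2*x*z + y
use: trace(b a b a) = trace(a b)*trace(a b) - trace(1)  (split on a) = z^2 - 2
trace(b a b) = trace(b)*trace(a b) - trace(a)  (reduce the b square) = y*z - x
trace(a b a^2 b) = trace(a)*trace(b a b a) - trace(b a b)  (reduce the a square) = x*z^2 - y*z - x
trace(a^2 b^-1 a b) = trace(a b a^2)*trace(b) - trace(a b a^2 b)  (eliminate b^-1) = x^2*y*z - x*y^2 - x*z^2 + x
assemble the triple (trace(r) - 2; trace(r a) - x; trace(r b) - y)

x^3*y - x^2*z - 2*x*y + z - 2; x^4*y - x^3*z - 3*x^2*y + 2*x*z - x + y; x^2*y*z - x*y^2 - x*z^2 + x - y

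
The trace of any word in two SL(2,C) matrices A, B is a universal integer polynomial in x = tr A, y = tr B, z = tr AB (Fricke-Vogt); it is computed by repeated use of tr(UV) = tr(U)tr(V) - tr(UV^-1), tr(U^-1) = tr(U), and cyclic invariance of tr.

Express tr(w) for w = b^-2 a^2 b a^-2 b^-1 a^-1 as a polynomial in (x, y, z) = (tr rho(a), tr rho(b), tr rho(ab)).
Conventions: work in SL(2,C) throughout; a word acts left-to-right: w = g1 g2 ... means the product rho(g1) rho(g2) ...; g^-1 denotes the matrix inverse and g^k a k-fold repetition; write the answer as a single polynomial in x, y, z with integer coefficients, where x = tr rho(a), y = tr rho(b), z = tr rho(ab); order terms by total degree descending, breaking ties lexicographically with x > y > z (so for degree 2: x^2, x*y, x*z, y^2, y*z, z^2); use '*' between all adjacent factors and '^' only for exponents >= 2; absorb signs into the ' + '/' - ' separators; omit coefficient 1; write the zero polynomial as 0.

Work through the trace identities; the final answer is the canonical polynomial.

tr(a b a) = tr(a) tr(b a) - tr(b)  (reduce the a square) = x*z - y
tr(a b a b) = tr(b a) tr(b a) - tr(1)  (split on b) = z^2 - 2
tr(b^-1 a b a) = tr(a b a) tr(b) - tr(a b a b)  (eliminate b^-1) = x*y*z - y^2 - z^2 + 2
tr(a b a^-1 b^-1) = tr(b^-1 a b) tr(a) - tr(b^-1 a b a)  (eliminate a^-1) = -x*y*z + x^2 + y^2 + z^2 - 2
tr(a^2) = tr(a) tr(a) - tr(1)  (reduce the a square) = x^2 - 2
tr(b a^2 b) = tr(b) tr(a^2 b) - tr(a^2)  (reduce the b square) = x*y*z - x^2 - y^2 + 2
tr(b a b) = tr(b) tr(a b) - tr(a)  (reduce the b square) = y*z - x
tr(b a^2 b a) = tr(a) tr(b a b a) - tr(b a b)  (reduce the a square) = x*z^2 - y*z - x
tr(b a^2 b a^-1) = tr(b a^2 b) tr(a) - tr(b a^2 b a)  (eliminate a^-1) = x^2*y*z - x^3 - x*y^2 - x*z^2 + y*z + 3*x
tr(a^-1 b a^2 b a^-1) = tr(b a^2 b a^-1) tr(a) - tr(b a^2 b)  (eliminate a^-1) = x^3*y*z - x^4 - x^2*y^2 - x^2*z^2 + 4*x^2 + y^2 - 2
tr(b^2 a^2 b) = tr(b) tr(a^2 b^2) - tr(a^2 b)  (reduce the b square) = x*y^2*z - x^2*y - y^3 - x*z + 3*y
tr(a^2 b a) = tr(a) tr(b a^2) - tr(b a)  (reduce the a square) = x^2*z - x*y - z
tr(b^2 a^2 b a) = tr(b) tr(a^2 b a b) - tr(a^2 b a)  (reduce the b square) = x*y*z^2 - x^2*z - y^2*z + z
tr(b a^2 b a^-1 b) = tr(b^2 a^2 b) tr(a) - tr(b^2 a^2 b a)  (eliminate a^-1) = x^2*y^2*z - x^3*y - x*y^3 - x*y*z^2 + y^2*z + 3*x*y - z
tr(b a b a^2 b) = tr(b) tr(a b a^2 b) - tr(a b a^2)  (reduce the b square) = x*y*z^2 - x^2*z - y^2*z + z
tr(b a b a b a) = tr(a b a b) tr(a b) - tr(b a)  (split on a) = z^3 - 3*z
tr(b a b a b) = tr(b) tr(a b a b) - tr(a b a)  (reduce the b square) = y*z^2 - x*z - y
tr(b a b a^2 b a) = tr(a) tr(b a b a b a) - tr(b a b a b)  (reduce the a square) = x*z^3 - y*z^2 - 2*x*z + y
tr(b a^2 b a^-1 b a) = tr(b a b a^2 b) tr(a) - tr(b a b a^2 b a)  (eliminate a^-1) = x^2*y*z^2 - x^3*z - x*y^2*z - x*z^3 + y*z^2 + 3*x*z - y
tr(a^-1 b a^2 b a^-1 b) = tr(b a^2 b a^-1 b) tr(a) - tr(b a^2 b a^-1 b a)  (eliminate a^-1) = x^3*y^2*z - x^4*y - x^2*y^3 - 2*x^2*y*z^2 + x^3*z + 2*x*y^2*z + x*z^3 + 3*x^2*y - y*z^2 - 4*x*z + y
tr(a^2 b a^-1 b^-1 a^-1 b) = tr(a^-1 b a^2 b a^-1) tr(b) - tr(a^-1 b a^2 b a^-1 b)  (eliminate b^-1) = x^2*y*z^2 - x^3*z - 2*x*y^2*z - x*z^3 + x^2*y + y^3 + y*z^2 + 4*x*z - 3*y
tr(b^-1 a^2 b a^-1 b^-1 a^-1) = tr(a^2 b a^-1 b^-1 a^-1) tr(b) - tr(a^2 b a^-1 b^-1 a^-1 b)  (eliminate b^-1) = -x^2*y*z^2 + x^3*z + x*y^2*z + x*z^3 - 4*x*z + y
tr(b^-1 a^-1 b^-2 a^2 b a^-1) = tr(b^-1 a^2 b a^-1 b^-1 a^-1) tr(b) - tr(b^-1 a^2 b a^-1 b^-1 a^-1 b)  (eliminate b^-1) = -x^2*y^2*z^2 + x^3*y*z + x*y^3*z + x*y*z^3 - 3*x*y*z - x^2 - z^2 + 2
tr(a b^-1) = tr(a) tr(b) - tr(a b)  (eliminate b^-1) = x*y - z
tr(b^-2 a) = tr(a b^-1) tr(b) - tr(a)  (eliminate b^-1) = x*y^2 - y*z - x
tr(b^-2 a^2 b a^-2 b^-1 a^-1) = tr(b^-1 a^-1 b^-2 a^2 b a^-1) tr(a) - tr(b^-1 a^-1 b^-2 a^2 b)  (eliminate a^-1) = -x^3*y^2*z^2 + x^4*y*z + x^2*y^3*z + x^2*y*z^3 - 3*x^2*y*z - x^3 - x*y^2 - x*z^2 + y*z + 3*x

-x^3*y^2*z^2 + x^4*y*z + x^2*y^3*z + x^2*y*z^3 - 3*x^2*y*z - x^3 - x*y^2 - x*z^2 + y*z + 3*x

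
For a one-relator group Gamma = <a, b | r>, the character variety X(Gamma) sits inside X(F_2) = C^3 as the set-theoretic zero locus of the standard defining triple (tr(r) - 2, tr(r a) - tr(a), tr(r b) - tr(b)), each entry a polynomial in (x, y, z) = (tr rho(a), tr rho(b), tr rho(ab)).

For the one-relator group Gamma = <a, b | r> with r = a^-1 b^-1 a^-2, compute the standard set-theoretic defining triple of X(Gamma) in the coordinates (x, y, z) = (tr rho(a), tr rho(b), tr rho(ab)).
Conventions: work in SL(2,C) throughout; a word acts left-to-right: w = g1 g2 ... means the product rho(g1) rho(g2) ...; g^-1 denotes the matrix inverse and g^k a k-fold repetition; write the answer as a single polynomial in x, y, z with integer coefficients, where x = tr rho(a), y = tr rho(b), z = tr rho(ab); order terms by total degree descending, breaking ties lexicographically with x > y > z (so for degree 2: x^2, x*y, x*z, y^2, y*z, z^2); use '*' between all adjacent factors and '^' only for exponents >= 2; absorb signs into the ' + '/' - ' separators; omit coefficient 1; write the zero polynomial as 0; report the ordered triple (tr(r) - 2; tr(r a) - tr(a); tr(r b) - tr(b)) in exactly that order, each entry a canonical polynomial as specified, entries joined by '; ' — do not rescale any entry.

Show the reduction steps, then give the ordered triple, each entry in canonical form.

use: tr(b^-1) = tr(b) = y
apply: tr(b^-1 a) = tr(a)*tr(b) - tr(a b) = x*y - z
tr(b^-1 a^-1) = tr(b^-1)*tr(a) - tr(b^-1 a) = z
tr(a^-1 b^-1 a^-1) = tr(b^-1 a^-1)*tr(a) - tr(b^-1) = x*z - y
apply: tr(a^-1 b^-1 a^-2) = tr(a^-1 b^-1 a^-1)*tr(a) - tr(a^-1 b^-1) = x^2*z - x*y - z
use: tr(a b a b) = tr(a b)*tr(a b) - tr(1)   [split at a repeated a] = z^2 - 2
use: tr(b a b^-1 a) = tr(a b a)*tr(b) - tr(a b a b)   [inverse elimination on b] = x*y*z - y^2 - z^2 + 2
tr(b^-1 a^-1 b a) = tr(b a b^-1)*tr(a) - tr(b a b^-1 a)   [inverse elimination on a] = -x*y*z + x^2 + y^2 + z^2 - 2
tr(b a^-1 b^-1 a^-1) = tr(b^-1 a^-1 b)*tr(a) - tr(b^-1 a^-1 b a)   [inverse elimination on a] = x*y*z - y^2 - z^2 + 2
tr(a^-1 b^-1 a^-2 b) = tr(b a^-1 b^-1 a^-1)*tr(a) - tr(b a^-1 b^-1)   [inverse elimination on a] = x^2*y*z - x*y^2 - x*z^2 + x
assemble the triple (tr(r) - 2; tr(r a) - x; tr(r b) - y)

x^2*z - x*y - z - 2; x*z - x - y; x^2*y*z - x*y^2 - x*z^2 + x - y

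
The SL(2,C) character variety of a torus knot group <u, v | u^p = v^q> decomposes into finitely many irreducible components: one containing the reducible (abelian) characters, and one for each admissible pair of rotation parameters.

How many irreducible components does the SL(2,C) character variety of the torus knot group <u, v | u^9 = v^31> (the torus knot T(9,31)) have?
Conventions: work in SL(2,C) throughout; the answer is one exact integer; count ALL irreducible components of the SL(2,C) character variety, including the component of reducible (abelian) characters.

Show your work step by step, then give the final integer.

In the torus knot group T(9,31), u^9 = v^31 is central, so an irreducible representation sends it to +I or -I (Schur).
On an irreducible component, tr(u) is locked at 2*cos(pi*alpha/9) for some alpha in 1..8, and tr(v) at 2*cos(pi*beta/31) for some beta in 1..30.
u^9 = (-1)^alpha I and v^31 = (-1)^beta I must agree, so alpha and beta have equal parity.
Enumerate parity-matched pairs: 4*15 odd-odd plus 4*15 even-even gives 120.
That is 120 components of irreducible characters, and with the reducible (abelian) component the total is 121.

121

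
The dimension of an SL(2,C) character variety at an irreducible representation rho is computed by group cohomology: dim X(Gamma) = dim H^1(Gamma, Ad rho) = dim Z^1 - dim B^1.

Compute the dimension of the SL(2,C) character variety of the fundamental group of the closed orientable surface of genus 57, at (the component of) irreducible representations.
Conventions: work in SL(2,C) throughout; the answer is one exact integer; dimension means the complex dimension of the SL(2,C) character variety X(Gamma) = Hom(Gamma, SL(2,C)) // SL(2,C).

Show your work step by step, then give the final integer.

336

Gamma = pi_1(Sigma_57) = < a_1, b_1, ..., a_57, b_57 | prod [a_i, b_i] > has 2g = 114 generators and 1 relator.
A cocycle assigns one sl_2 vector per generator subject to the relator condition d_2(z) = 0: dim of the unconstrained space is 3*2g = 342.
d_2 is surjective at irreducible rho (its cokernel H^2 is dual to H^0 = 0), so dim Z^1 = 342 - 3 = 339.
As always at irreducible rho, dim B^1 = 3.
dim X = dim H^1 = 339 - 3 = 336.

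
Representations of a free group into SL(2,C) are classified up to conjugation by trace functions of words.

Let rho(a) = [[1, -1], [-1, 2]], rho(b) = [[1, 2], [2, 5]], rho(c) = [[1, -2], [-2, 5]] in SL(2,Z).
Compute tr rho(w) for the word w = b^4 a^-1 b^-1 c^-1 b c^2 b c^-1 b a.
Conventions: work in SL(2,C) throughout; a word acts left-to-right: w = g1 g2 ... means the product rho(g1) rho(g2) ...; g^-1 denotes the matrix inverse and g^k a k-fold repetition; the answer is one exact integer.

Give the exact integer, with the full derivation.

226151746

rho(b) = [[1, 2], [2, 5]]
... * rho(b) = [[1, 2], [2, 5]]  ->  [[5, 12], [12, 29]]
... * rho(b) = [[1, 2], [2, 5]]  ->  [[29, 70], [70, 169]]
... * rho(b) = [[1, 2], [2, 5]]  ->  [[169, 408], [408, 985]]
... * rho(a^-1) = [[2, 1], [1, 1]]  ->  [[746, 577], [1801, 1393]]
... * rho(b^-1) = [[5, -2], [-2, 1]]  ->  [[2576, -915], [6219, -2209]]
... * rho(c^-1) = [[5, 2], [2, 1]]  ->  [[11050, 4237], [26677, 10229]]
... * rho(b) = [[1, 2], [2, 5]]  ->  [[19524, 43285], [47135, 104499]]
... * rho(c) = [[1, -2], [-2, 5]]  ->  [[-67046, 177377], [-161863, 428225]]
... * rho(c) = [[1, -2], [-2, 5]]  ->  [[-421800, 1020977], [-1018313, 2464851]]
... * rho(b) = [[1, 2], [2, 5]]  ->  [[1620154, 4261285], [3911389, 10287629]]
... * rho(c^-1) = [[5, 2], [2, 1]]  ->  [[16623340, 7501593], [40132203, 18110407]]
... * rho(b) = [[1, 2], [2, 5]]  ->  [[31626526, 70754645], [76353017, 170816441]]
... * rho(a) = [[1, -1], [-1, 2]]  ->  [[-39128119, 109882764], [-94463424, 265279865]]
tr = -39128119 + 265279865 = 226151746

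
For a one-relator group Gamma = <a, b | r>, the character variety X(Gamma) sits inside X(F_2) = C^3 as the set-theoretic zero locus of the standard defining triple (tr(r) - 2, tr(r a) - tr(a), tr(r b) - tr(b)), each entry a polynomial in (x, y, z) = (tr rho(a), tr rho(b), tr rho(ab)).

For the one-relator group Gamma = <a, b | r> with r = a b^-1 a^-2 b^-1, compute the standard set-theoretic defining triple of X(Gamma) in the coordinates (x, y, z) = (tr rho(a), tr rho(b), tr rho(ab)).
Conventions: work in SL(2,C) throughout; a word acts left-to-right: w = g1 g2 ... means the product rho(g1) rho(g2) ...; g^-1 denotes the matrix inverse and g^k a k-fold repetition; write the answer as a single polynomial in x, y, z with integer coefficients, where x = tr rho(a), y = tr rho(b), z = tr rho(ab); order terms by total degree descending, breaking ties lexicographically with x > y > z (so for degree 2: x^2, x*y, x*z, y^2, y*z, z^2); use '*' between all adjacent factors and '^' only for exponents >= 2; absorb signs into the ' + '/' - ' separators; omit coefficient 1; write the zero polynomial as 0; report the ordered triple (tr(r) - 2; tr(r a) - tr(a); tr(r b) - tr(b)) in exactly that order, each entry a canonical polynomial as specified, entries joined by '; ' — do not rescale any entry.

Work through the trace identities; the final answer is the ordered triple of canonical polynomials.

x^2*y*z - x^3 - x*y^2 - x*z^2 + y*z + 3*x - 2; x^3*y*z - x^4 - x^2*y^2 - x^2*z^2 + 4*x^2 + y^2 - x - 2; -y + z

reduce: trace(b^-1) = trace(b) = y
trace(b a b) = trace(b)*trace(a b) - trace(a)   [square of b] = y*z - x
reduce: trace(b a b a) = trace(b a)*trace(b a) - trace(1)   [split at a repeated b] = z^2 - 2
trace(a^-1 b a b) = trace(b a b)*trace(a) - trace(b a b a)   [inverse elimination on a] = x*y*z - x^2 - z^2 + 2
reduce: trace(a b^-1 a^-1 b) = trace(a^-1 b a)*trace(b) - trace(a^-1 b a b)   [inverse elimination on b] = -x*y*z + x^2 + y^2 + z^2 - 2
trace(a^-1 b^-1 a b^-1) = trace(a b^-1 a^-1)*trace(b) - trace(a b^-1 a^-1 b)   [inverse elimination on b] = x*y*z - x^2 - z^2 + 2
trace(a b^-1) = trace(a)*trace(b) - trace(a b)   [inverse elimination on b] = x*y - z
trace(b^-1 a b^-1) = trace(a b^-1)*trace(b) - trace(a)   [inverse elimination on b] = x*y^2 - y*z - x
so trace(a b^-1 a^-2 b^-1) = trace(a^-1 b^-1 a b^-1)*trace(a) - trace(a^-1 b^-1 a b^-1 a)   [inverse elimination on a] = x^2*y*z - x^3 - x*y^2 - x*z^2 + y*z + 3*x
trace(a^-1 b a^2 b^-1) = trace(a^-1 b a^2)*trace(b) - trace(a^-1 b a^2 b) = -x^2*y*z + x^3 + x*y^2 + x*z^2 - 3*x
so trace(a^2) = trace(a)*trace(a) - trace(1) = x^2 - 2
trace(a^2 b^-1 a^-2 b) = trace(a^-1 b a^2 b^-1)*trace(a) - trace(a^-1 b a^2 b^-1 a) = -x^3*y*z + x^4 + x^2*y^2 + x^2*z^2 - 4*x^2 + 2
trace(a b^-1 a^-2 b^-1 a) = trace(a^2 b^-1 a^-2)*trace(b) - trace(a^2 b^-1 a^-2 b) = x^3*y*z - x^4 - x^2*y^2 - x^2*z^2 + 4*x^2 + y^2 - 2
assemble the triple (trace(r) - 2; trace(r a) - x; trace(r b) - y)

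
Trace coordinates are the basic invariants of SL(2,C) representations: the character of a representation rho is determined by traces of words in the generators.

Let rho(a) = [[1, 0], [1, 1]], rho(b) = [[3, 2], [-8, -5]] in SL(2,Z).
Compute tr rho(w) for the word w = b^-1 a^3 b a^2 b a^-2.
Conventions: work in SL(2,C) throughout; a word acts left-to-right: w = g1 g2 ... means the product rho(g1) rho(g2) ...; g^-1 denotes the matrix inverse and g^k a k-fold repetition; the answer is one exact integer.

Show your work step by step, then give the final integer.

52

rho(b^-1) = [[-5, -2], [8, 3]]
... * rho(a) = [[1, 0], [1, 1]]  ->  [[-7, -2], [11, 3]]
... * rho(a) = [[1, 0], [1, 1]]  ->  [[-9, -2], [14, 3]]
... * rho(a) = [[1, 0], [1, 1]]  ->  [[-11, -2], [17, 3]]
... * rho(b) = [[3, 2], [-8, -5]]  ->  [[-17, -12], [27, 19]]
... * rho(a) = [[1, 0], [1, 1]]  ->  [[-29, -12], [46, 19]]
... * rho(a) = [[1, 0], [1, 1]]  ->  [[-41, -12], [65, 19]]
... * rho(b) = [[3, 2], [-8, -5]]  ->  [[-27, -22], [43, 35]]
... * rho(a^-1) = [[1, 0], [-1, 1]]  ->  [[-5, -22], [8, 35]]
... * rho(a^-1) = [[1, 0], [-1, 1]]  ->  [[17, -22], [-27, 35]]
tr = 17 + 35 = 52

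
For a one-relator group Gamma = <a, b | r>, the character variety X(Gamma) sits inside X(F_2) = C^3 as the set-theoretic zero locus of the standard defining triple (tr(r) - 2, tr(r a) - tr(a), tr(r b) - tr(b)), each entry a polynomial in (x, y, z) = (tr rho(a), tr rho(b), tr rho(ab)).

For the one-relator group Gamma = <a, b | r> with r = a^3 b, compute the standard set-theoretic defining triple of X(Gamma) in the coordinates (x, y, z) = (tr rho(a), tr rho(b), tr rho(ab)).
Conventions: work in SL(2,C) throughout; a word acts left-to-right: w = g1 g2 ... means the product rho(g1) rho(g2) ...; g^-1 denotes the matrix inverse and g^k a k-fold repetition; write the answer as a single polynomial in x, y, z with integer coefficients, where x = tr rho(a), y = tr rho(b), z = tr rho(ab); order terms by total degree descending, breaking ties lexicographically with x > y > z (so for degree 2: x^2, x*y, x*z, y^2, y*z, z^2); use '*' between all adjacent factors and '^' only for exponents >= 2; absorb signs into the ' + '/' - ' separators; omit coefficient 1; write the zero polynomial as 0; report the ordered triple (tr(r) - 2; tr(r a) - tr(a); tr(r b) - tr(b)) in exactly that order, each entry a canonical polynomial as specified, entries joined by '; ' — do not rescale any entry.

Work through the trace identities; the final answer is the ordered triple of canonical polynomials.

tr(a b a) = tr(a) tr(b a) - tr(b)   [square of a] = x*z - y
tr(a^3 b) = tr(a) tr(a b a) - tr(a b)   [square of a] = x^2*z - x*y - z
reduce: tr(a^3 b a) = tr(a) tr(b a^3) - tr(b a^2)   [square of a] = x^3*z - x^2*y - 2*x*z + y
tr(a^2) = tr(a) tr(a) - tr(1) = x^2 - 2
reduce: tr(a^3) = tr(a) tr(a^2) - tr(a) = x^3 - 3*x
so tr(a^3 b^2) = tr(b) tr(a^3 b) - tr(a^3) = x^2*y*z - x^3 - x*y^2 - y*z + 3*x
assemble the triple (tr(r) - 2; tr(r a) - x; tr(r b) - y)

x^2*z - x*y - z - 2; x^3*z - x^2*y - 2*x*z - x + y; x^2*y*z - x^3 - x*y^2 - y*z + 3*x - y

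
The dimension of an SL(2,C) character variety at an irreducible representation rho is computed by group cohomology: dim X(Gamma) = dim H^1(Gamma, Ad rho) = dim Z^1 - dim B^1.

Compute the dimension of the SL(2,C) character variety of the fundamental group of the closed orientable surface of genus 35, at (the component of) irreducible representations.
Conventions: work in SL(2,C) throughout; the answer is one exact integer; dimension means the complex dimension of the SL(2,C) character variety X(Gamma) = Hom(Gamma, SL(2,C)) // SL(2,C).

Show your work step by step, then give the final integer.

Gamma = pi_1(Sigma_35) = < a_1, b_1, ..., a_35, b_35 | prod [a_i, b_i] > has 2g = 70 generators and 1 relator.
A cocycle assigns one sl_2 vector per generator subject to the relator condition d_2(z) = 0: dim of the unconstrained space is 3*2g = 210.
At an irreducible rho, H^2 = coker(d_2) vanishes (Poincare duality: H^2 is dual to H^0 = invariants = 0), so d_2 is surjective onto sl_2 and dim Z^1 = 210 - 3 = 207.
Coboundaries contribute dim B^1 = 3 (injective at irreducible rho).
dim H^1 = 207 - 3 = 204 = dim X.

204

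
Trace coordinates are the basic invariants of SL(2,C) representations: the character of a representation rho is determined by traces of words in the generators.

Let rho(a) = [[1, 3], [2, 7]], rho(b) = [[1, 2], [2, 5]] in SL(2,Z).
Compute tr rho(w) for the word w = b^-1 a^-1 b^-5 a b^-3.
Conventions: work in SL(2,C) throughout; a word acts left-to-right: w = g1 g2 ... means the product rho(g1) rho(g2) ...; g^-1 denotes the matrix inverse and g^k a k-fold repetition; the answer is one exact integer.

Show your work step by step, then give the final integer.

rho(b^-1) = [[5, -2], [-2, 1]]
... * rho(a^-1) = [[7, -3], [-2, 1]]  ->  [[39, -17], [-16, 7]]
... * rho(b^-1) = [[5, -2], [-2, 1]]  ->  [[229, -95], [-94, 39]]
... * rho(b^-1) = [[5, -2], [-2, 1]]  ->  [[1335, -553], [-548, 227]]
... * rho(b^-1) = [[5, -2], [-2, 1]]  ->  [[7781, -3223], [-3194, 1323]]
... * rho(b^-1) = [[5, -2], [-2, 1]]  ->  [[45351, -18785], [-18616, 7711]]
... * rho(b^-1) = [[5, -2], [-2, 1]]  ->  [[264325, -109487], [-108502, 44943]]
... * rho(a) = [[1, 3], [2, 7]]  ->  [[45351, 26566], [-18616, -10905]]
... * rho(b^-1) = [[5, -2], [-2, 1]]  ->  [[173623, -64136], [-71270, 26327]]
... * rho(b^-1) = [[5, -2], [-2, 1]]  ->  [[996387, -411382], [-409004, 168867]]
... * rho(b^-1) = [[5, -2], [-2, 1]]  ->  [[5804699, -2404156], [-2382754, 986875]]
tr = 5804699 + 986875 = 6791574

6791574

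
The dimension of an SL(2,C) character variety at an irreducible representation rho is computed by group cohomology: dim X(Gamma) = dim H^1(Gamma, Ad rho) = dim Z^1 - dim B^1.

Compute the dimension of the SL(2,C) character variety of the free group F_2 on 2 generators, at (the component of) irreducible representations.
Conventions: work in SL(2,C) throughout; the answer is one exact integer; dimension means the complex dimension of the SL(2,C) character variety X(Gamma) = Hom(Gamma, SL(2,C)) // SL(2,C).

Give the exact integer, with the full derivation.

3

The free group F_2: 2 generators, no relators.
A cocycle picks one sl_2 vector per generator freely, giving dim Z^1 = 3*2 = 6.
dim B^1 = 3: the coboundary map is injective because an irreducible image has centralizer 0 in sl_2.
dim X = dim H^1 = dim Z^1 - dim B^1 = 6 - 3 = 3.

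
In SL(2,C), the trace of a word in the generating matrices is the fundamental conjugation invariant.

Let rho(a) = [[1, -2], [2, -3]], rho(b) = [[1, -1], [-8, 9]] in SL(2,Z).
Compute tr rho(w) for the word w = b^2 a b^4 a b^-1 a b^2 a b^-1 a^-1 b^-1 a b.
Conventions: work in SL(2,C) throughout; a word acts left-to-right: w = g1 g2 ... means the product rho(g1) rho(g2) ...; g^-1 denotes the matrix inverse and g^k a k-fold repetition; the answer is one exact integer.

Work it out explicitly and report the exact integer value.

1400773454

rho(b) = [[1, -1], [-8, 9]]
... * rho(b) = [[1, -1], [-8, 9]]  ->  [[9, -10], [-80, 89]]
... * rho(a) = [[1, -2], [2, -3]]  ->  [[-11, 12], [98, -107]]
... * rho(b) = [[1, -1], [-8, 9]]  ->  [[-107, 119], [954, -1061]]
... * rho(b) = [[1, -1], [-8, 9]]  ->  [[-1059, 1178], [9442, -10503]]
... * rho(b) = [[1, -1], [-8, 9]]  ->  [[-10483, 11661], [93466, -103969]]
... * rho(b) = [[1, -1], [-8, 9]]  ->  [[-103771, 115432], [925218, -1029187]]
... * rho(a) = [[1, -2], [2, -3]]  ->  [[127093, -138754], [-1133156, 1237125]]
... * rho(b^-1) = [[9, 1], [8, 1]]  ->  [[33805, -11661], [-301404, 103969]]
... * rho(a) = [[1, -2], [2, -3]]  ->  [[10483, -32627], [-93466, 290901]]
... * rho(b) = [[1, -1], [-8, 9]]  ->  [[271499, -304126], [-2420674, 2711575]]
... * rho(b) = [[1, -1], [-8, 9]]  ->  [[2704507, -3008633], [-24113274, 26824849]]
... * rho(a) = [[1, -2], [2, -3]]  ->  [[-3312759, 3616885], [29536424, -32247999]]
... * rho(b^-1) = [[9, 1], [8, 1]]  ->  [[-879751, 304126], [7843824, -2711575]]
... * rho(a^-1) = [[-3, 2], [-2, 1]]  ->  [[2031001, -1455376], [-18108322, 12976073]]
... * rho(b^-1) = [[9, 1], [8, 1]]  ->  [[6636001, 575625], [-59166314, -5132249]]
... * rho(a) = [[1, -2], [2, -3]]  ->  [[7787251, -14998877], [-69430812, 133729375]]
... * rho(b) = [[1, -1], [-8, 9]]  ->  [[127778267, -142777144], [-1139265812, 1272995187]]
tr = 127778267 + 1272995187 = 1400773454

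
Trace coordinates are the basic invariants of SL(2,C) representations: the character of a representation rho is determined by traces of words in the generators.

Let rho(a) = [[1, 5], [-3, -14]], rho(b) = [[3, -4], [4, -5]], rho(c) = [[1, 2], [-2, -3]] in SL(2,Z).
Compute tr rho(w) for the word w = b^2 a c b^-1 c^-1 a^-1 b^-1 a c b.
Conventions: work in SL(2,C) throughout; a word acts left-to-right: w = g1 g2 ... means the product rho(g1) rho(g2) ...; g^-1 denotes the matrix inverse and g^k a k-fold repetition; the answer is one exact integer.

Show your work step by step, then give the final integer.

rho(b) = [[3, -4], [4, -5]]
... * rho(b) = [[3, -4], [4, -5]]  ->  [[-7, 8], [-8, 9]]
... * rho(a) = [[1, 5], [-3, -14]]  ->  [[-31, -147], [-35, -166]]
... * rho(c) = [[1, 2], [-2, -3]]  ->  [[263, 379], [297, 428]]
... * rho(b^-1) = [[-5, 4], [-4, 3]]  ->  [[-2831, 2189], [-3197, 2472]]
... * rho(c^-1) = [[-3, -2], [2, 1]]  ->  [[12871, 7851], [14535, 8866]]
... * rho(a^-1) = [[-14, -5], [3, 1]]  ->  [[-156641, -56504], [-176892, -63809]]
... * rho(b^-1) = [[-5, 4], [-4, 3]]  ->  [[1009221, -796076], [1139696, -898995]]
... * rho(a) = [[1, 5], [-3, -14]]  ->  [[3397449, 16191169], [3836681, 18284410]]
... * rho(c) = [[1, 2], [-2, -3]]  ->  [[-28984889, -41778609], [-32732139, -47179868]]
... * rho(b) = [[3, -4], [4, -5]]  ->  [[-254069103, 324832601], [-286915889, 366827896]]
tr = -254069103 + 366827896 = 112758793

112758793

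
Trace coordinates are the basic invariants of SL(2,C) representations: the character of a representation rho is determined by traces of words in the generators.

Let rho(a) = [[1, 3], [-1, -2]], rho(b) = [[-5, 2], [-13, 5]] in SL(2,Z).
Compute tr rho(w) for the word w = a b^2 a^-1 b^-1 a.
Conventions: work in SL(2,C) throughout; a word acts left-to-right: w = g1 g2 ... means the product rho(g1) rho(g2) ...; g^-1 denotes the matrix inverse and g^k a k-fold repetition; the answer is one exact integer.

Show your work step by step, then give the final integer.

rho(a) = [[1, 3], [-1, -2]]
... * rho(b) = [[-5, 2], [-13, 5]]  ->  [[-44, 17], [31, -12]]
... * rho(b) = [[-5, 2], [-13, 5]]  ->  [[-1, -3], [1, 2]]
... * rho(a^-1) = [[-2, -3], [1, 1]]  ->  [[-1, 0], [0, -1]]
... * rho(b^-1) = [[5, -2], [13, -5]]  ->  [[-5, 2], [-13, 5]]
... * rho(a) = [[1, 3], [-1, -2]]  ->  [[-7, -19], [-18, -49]]
tr = -7 + -49 = -56

-56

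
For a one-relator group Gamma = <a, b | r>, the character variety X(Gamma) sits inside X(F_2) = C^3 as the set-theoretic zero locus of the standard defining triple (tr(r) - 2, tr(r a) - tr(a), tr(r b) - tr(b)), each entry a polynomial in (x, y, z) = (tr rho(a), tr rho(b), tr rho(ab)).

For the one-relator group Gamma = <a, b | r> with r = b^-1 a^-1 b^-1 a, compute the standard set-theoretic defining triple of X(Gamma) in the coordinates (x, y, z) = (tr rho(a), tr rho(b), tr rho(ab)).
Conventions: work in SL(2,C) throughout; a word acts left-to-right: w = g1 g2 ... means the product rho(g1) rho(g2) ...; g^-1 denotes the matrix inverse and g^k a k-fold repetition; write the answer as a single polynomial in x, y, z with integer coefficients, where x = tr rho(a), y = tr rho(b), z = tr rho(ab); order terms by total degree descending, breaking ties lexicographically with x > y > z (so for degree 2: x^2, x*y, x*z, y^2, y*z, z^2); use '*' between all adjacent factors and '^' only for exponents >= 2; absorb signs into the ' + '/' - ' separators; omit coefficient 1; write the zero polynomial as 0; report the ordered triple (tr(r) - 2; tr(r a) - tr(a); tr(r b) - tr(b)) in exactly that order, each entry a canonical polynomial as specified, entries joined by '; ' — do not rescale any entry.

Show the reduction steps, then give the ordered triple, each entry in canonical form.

use: tr(a b^-1) = tr(a)*tr(b) - tr(a b) = x*y - z
apply: tr(b^-1 a b^-1) = tr(a b^-1)*tr(b) - tr(a) = x*y^2 - y*z - x
tr(a^2) = tr(a)*tr(a) - tr(1) = x^2 - 2
tr(a^2 b) = tr(a)*tr(b a) - tr(b) = x*z - y
apply: tr(a b^-1 a) = tr(a^2)*tr(b) - tr(a^2 b) = x^2*y - x*z - y
tr(a b a b) = tr(a b)*tr(a b) - tr(1)   [split at repeated a] = z^2 - 2
tr(a b^-1 a b) = tr(a b a)*tr(b) - tr(a b a b) = x*y*z - y^2 - z^2 + 2
use: tr(b^-1 a b^-1 a) = tr(a b^-1 a)*tr(b) - tr(a b^-1 a b) = x^2*y^2 - 2*x*y*z + z^2 - 2
tr(b^-1 a^-1 b^-1 a) = tr(b^-1 a b^-1)*tr(a) - tr(b^-1 a b^-1 a) = x*y*z - x^2 - z^2 + 2
tr(b^2 a) = tr(b)*tr(a b) - tr(a)   [square of b] = y*z - x
tr(b^2) = tr(b)*tr(b) - tr(1)   [square of b] = y^2 - 2
apply: tr(b a^2 b) = tr(a)*tr(b^2 a) - tr(b^2)   [square of a] = x*y*z - x^2 - y^2 + 2
apply: tr(b a^2 b a) = tr(a)*tr(b a b a) - tr(b a b)   [square of a] = x*z^2 - y*z - x
tr(a^2 b a^-1 b) = tr(b a^2 b)*tr(a) - tr(b a^2 b a)   [inverse elimination on a] = x^2*y*z - x^3 - x*y^2 - x*z^2 + y*z + 3*x
apply: tr(a^-1 b^-1 a^2 b) = tr(a^2 b a^-1)*tr(b) - tr(a^2 b a^-1 b)   [inverse elimination on b] = -x^2*y*z + x^3 + x*y^2 + x*z^2 - 3*x
tr(b^-1 a^-1 b^-1 a^2) = tr(a^-1 b^-1 a^2)*tr(b) - tr(a^-1 b^-1 a^2 b)   [inverse elimination on b] = x^2*y*z - x^3 - x*z^2 - y*z + 3*x
assemble the triple (tr(r) - 2; tr(r a) - x; tr(r b) - y)

x*y*z - x^2 - z^2; x^2*y*z - x^3 - x*z^2 - y*z + 2*x; 0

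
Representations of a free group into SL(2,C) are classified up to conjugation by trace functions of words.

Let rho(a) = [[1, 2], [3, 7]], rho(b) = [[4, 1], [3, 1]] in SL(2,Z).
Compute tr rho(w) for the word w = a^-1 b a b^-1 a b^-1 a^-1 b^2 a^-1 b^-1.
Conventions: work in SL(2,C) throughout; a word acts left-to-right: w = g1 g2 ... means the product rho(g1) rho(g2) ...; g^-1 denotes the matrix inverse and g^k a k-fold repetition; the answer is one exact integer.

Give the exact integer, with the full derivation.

-10867492

rho(a^-1) = [[7, -2], [-3, 1]]
... * rho(b) = [[4, 1], [3, 1]]  ->  [[22, 5], [-9, -2]]
... * rho(a) = [[1, 2], [3, 7]]  ->  [[37, 79], [-15, -32]]
... * rho(b^-1) = [[1, -1], [-3, 4]]  ->  [[-200, 279], [81, -113]]
... * rho(a) = [[1, 2], [3, 7]]  ->  [[637, 1553], [-258, -629]]
... * rho(b^-1) = [[1, -1], [-3, 4]]  ->  [[-4022, 5575], [1629, -2258]]
... * rho(a^-1) = [[7, -2], [-3, 1]]  ->  [[-44879, 13619], [18177, -5516]]
... * rho(b) = [[4, 1], [3, 1]]  ->  [[-138659, -31260], [56160, 12661]]
... * rho(b) = [[4, 1], [3, 1]]  ->  [[-648416, -169919], [262623, 68821]]
... * rho(a^-1) = [[7, -2], [-3, 1]]  ->  [[-4029155, 1126913], [1631898, -456425]]
... * rho(b^-1) = [[1, -1], [-3, 4]]  ->  [[-7409894, 8536807], [3001173, -3457598]]
tr = -7409894 + -3457598 = -10867492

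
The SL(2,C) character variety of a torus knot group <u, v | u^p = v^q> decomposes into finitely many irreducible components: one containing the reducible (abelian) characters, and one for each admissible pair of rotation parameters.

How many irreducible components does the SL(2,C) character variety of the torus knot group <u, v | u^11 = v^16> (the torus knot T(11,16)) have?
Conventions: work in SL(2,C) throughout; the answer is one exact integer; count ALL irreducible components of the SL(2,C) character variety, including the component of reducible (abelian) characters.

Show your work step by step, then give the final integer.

76

In the torus knot group T(11,16), u^11 = v^16 is central, so an irreducible representation sends it to +I or -I (Schur).
This locks tr(u) to 2*cos(pi*alpha/11), alpha in 1..10, and tr(v) to 2*cos(pi*beta/16), beta in 1..15, on each component of irreducible characters.
The two central values (-1)^alpha I and (-1)^beta I must be the same matrix, so alpha and beta share a parity.
Enumerate parity-matched pairs: 5*8 odd-odd plus 5*7 even-even gives 75.
Total: 75 irreducible-character components + 1 reducible (abelian) component = 76.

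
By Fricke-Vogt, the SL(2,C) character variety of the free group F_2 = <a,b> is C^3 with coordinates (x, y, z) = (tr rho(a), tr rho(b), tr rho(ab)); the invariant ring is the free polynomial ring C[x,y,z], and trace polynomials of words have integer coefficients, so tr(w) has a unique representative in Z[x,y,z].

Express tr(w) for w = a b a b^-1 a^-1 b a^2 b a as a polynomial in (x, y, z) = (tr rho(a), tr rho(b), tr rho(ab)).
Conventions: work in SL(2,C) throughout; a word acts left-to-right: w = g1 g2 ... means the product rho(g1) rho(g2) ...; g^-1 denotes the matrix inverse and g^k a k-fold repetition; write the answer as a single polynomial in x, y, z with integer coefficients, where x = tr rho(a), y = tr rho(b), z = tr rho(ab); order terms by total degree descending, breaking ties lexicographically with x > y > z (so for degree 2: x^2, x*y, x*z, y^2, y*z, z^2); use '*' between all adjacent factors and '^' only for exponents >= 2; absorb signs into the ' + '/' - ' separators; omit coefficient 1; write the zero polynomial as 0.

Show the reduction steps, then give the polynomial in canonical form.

-x^3*y*z^3 + x^4*z^2 + 3*x^2*y^2*z^2 + x^2*z^4 - 2*x^3*y*z - 3*x*y^3*z - 2*x*y*z^3 + x^2*y^2 - 3*x^2*z^2 + y^4 + y^2*z^2 + 7*x*y*z - x^2 - 4*y^2 - z^2 + 2

tr(b a b a) = tr(a b)*tr(a b) - tr(1) = z^2 - 2
tr(b a b) = tr(b)*tr(a b) - tr(a) = y*z - x
tr(b a^2 b a) = tr(a)*tr(b a b a) - tr(b a b) = x*z^2 - y*z - x
tr(b^2) = tr(b)*tr(b) - tr(1) = y^2 - 2
tr(b a^2 b) = tr(a)*tr(b^2 a) - tr(b^2) = x*y*z - x^2 - y^2 + 2
tr(a b a^2 b a) = tr(a)*tr(b a^2 b a) - tr(b a^2 b) = x^2*z^2 - 2*x*y*z + y^2 - 2
tr(a^2 b a^2 b a) = tr(a)*tr(a b a^2 b a) - tr(a b a^2 b) = x^3*z^2 - 2*x^2*y*z + x*y^2 - x*z^2 + y*z - x
tr(b a b a b a) = tr(b a b a)*tr(b a) - tr(a b) = z^3 - 3*z
tr(a b a) = tr(a)*tr(b a) - tr(b) = x*z - y
tr(b a b a b) = tr(b)*tr(a b a b) - tr(a b a) = y*z^2 - x*z - y
tr(b a^2 b a b a) = tr(a)*tr(b a b a b a) - tr(b a b a b) = x*z^3 - y*z^2 - 2*x*z + y
tr(b a b^2) = tr(b)*tr(a b^2) - tr(a b) = y^2*z - x*y - z
tr(b a^2 b a b) = tr(a)*tr(b a b^2 a) - tr(b a b^2) = x*y*z^2 - x^2*z - y^2*z + z
tr(b a^2 b a^2 b a) = tr(a)*tr(b a^2 b a b a) - tr(b a^2 b a b) = x^2*z^3 - 2*x*y*z^2 - x^2*z + y^2*z + x*y - z
tr(a b a^2) = tr(a)*tr(b a^2) - tr(b a) = x^2*z - x*y - z
tr(a^2 b a^2) = tr(a)*tr(a b a^2) - tr(a b a) = x^3*z - x^2*y - 2*x*z + y
tr(b a^2 b a^2 b) = tr(b)*tr(a^2 b a^2 b) - tr(a^2 b a^2) = x^2*y*z^2 - x^3*z - 2*x*y^2*z + x^2*y + y^3 + 2*x*z - 3*y
tr(a b a^2 b a^2 b a) = tr(a)*tr(b a^2 b a^2 b a) - tr(b a^2 b a^2 b) = x^3*z^3 - 3*x^2*y*z^2 + 3*x*y^2*z - y^3 - 3*x*z + 3*y
tr(b a b a b a b a) = tr(a b)*tr(a b a b a b) - tr(a^-1 b^-1 a^-1 b^-1) = z^4 - 4*z^2 + 2
tr(b a b a b a b) = tr(b)*tr(a b a b a b) - tr(a b a b a) = y*z^3 - x*z^2 - 2*y*z + x
tr(b a b a b a^2 b a) = tr(a)*tr(b a b a b a b a) - tr(b a b a b a b) = x*z^4 - y*z^3 - 3*x*z^2 + 2*y*z + x
tr(b^2 a b a b) = tr(b)*tr(a b a b^2) - tr(a b a b) = y^2*z^2 - x*y*z - y^2 - z^2 + 2
tr(b a b a b a^2 b) = tr(a)*tr(b^2 a b a b a) - tr(b^2 a b a b) = x*y*z^3 - x^2*z^2 - y^2*z^2 - x*y*z + x^2 + y^2 + z^2 - 2
tr(a b a^2 b a^2 b a b) = tr(a)*tr(b a b a b a^2 b a) - tr(b a b a b a^2 b) = x^2*z^4 - 2*x*y*z^3 - 2*x^2*z^2 + y^2*z^2 + 3*x*y*z - y^2 - z^2 + 2
tr(b a^2 b a^2 b a b^-1 a) = tr(a b a^2 b a^2 b a)*tr(b) - tr(a b a^2 b a^2 b a b) = x^3*y*z^3 - 3*x^2*y^2*z^2 - x^2*z^4 + 3*x*y^3*z + 2*x*y*z^3 + 2*x^2*z^2 - y^4 - y^2*z^2 - 6*x*y*z + 4*y^2 + z^2 - 2
tr(a b a b^-1 a^-1 b a^2 b a) = tr(b a^2 b a^2 b a b^-1)*tr(a) - tr(b a^2 b a^2 b a b^-1 a) = -x^3*y*z^3 + x^4*z^2 + 3*x^2*y^2*z^2 + x^2*z^4 - 2*x^3*y*z - 3*x*y^3*z - 2*x*y*z^3 + x^2*y^2 - 3*x^2*z^2 + y^4 + y^2*z^2 + 7*x*y*z - x^2 - 4*y^2 - z^2 + 2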